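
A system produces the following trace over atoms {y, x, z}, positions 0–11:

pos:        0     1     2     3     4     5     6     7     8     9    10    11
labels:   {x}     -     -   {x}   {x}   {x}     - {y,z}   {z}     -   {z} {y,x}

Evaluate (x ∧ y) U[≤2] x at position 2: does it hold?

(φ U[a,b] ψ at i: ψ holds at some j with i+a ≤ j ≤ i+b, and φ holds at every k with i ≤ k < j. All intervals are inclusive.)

Need some j in [2,4] with x, and (x ∧ y) at every k in [2,j-1].
  j=2: x false.
  j=3: x holds, but (x ∧ y) fails at k=2 → not this j.
  j=4: x holds, but (x ∧ y) fails at k=2 → not this j.
No j in the window works → until fails.

No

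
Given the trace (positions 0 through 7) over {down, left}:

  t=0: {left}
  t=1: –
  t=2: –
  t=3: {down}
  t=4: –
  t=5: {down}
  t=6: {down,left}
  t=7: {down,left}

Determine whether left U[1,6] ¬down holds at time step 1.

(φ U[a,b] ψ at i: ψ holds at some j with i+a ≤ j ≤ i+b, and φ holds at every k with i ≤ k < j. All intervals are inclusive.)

Need some j in [2,7] with ¬down, and left at every k in [1,j-1].
  j=2: ¬down holds, but left fails at k=1 → not this j.
  j=3: ¬down false.
  j=4: ¬down holds, but left fails at k=1 → not this j.
  j=5: ¬down false.
  j=6: ¬down false.
  j=7: ¬down false.
No j in the window works → until fails.

False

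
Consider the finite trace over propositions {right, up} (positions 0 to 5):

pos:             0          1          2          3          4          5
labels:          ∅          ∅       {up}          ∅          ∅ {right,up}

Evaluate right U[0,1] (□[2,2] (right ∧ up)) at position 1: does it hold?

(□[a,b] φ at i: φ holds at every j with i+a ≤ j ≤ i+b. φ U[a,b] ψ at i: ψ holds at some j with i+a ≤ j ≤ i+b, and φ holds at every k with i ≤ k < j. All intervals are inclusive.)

Does not hold

Need some j in [1,2] with □[2,2] (right ∧ up), and right at every k in [1,j-1].
  j=1: □[2,2] (right ∧ up) — fails at 3.
  j=2: □[2,2] (right ∧ up) — fails at 4.
No j in the window works → until fails.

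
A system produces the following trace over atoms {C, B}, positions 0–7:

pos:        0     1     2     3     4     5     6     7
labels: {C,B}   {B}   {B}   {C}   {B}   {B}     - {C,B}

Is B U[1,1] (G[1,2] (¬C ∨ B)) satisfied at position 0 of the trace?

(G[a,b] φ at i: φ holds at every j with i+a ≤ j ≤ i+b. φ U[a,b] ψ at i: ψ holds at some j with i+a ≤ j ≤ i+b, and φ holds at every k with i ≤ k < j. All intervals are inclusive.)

Need some j in [1,1] with G[1,2] (¬C ∨ B), and B at every k in [0,j-1].
  j=1: G[1,2] (¬C ∨ B) — fails at 3.
No j in the window works → until fails.

Does not hold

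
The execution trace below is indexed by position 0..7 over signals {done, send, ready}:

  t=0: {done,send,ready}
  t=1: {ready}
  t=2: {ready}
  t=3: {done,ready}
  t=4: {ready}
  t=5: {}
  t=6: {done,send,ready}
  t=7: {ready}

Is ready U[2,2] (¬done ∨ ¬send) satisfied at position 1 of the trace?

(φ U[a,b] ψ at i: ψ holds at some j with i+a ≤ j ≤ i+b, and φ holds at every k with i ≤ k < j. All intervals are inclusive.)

Need some j in [3,3] with (¬done ∨ ¬send), and ready at every k in [1,j-1].
  j=3: (¬done ∨ ¬send) holds; ready holds at every k in [1,2] → satisfied.

Yes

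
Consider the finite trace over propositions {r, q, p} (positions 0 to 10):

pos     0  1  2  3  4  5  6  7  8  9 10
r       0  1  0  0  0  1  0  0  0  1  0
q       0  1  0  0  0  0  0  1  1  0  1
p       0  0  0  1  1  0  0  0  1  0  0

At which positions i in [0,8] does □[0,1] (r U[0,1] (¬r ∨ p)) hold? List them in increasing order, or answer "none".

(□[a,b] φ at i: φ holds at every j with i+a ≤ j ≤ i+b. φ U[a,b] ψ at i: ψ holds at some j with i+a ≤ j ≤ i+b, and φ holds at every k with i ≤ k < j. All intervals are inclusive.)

Evaluate at each i in [0,8]:
  i=0: ✓ (all of [0,1])
  i=1: ✓ (all of [1,2])
  i=2: ✓ (all of [2,3])
  i=3: ✓ (all of [3,4])
  i=4: ✓ (all of [4,5])
  i=5: ✓ (all of [5,6])
  i=6: ✓ (all of [6,7])
  i=7: ✓ (all of [7,8])
  i=8: ✓ (all of [8,9])

0, 1, 2, 3, 4, 5, 6, 7, 8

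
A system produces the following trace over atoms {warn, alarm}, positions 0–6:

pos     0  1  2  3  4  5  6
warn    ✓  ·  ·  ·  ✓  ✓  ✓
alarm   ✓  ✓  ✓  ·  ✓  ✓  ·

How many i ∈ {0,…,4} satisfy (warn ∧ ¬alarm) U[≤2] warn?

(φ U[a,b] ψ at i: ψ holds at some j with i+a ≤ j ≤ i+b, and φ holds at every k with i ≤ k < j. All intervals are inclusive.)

Evaluate at each i in [0,4]:
  i=0: ✓ (rhs at j=0)
  i=1: ✗ (no rhs in [1,3])
  i=2: ✗ (lhs fails at k=2 before rhs at j=4)
  i=3: ✗ (lhs fails at k=3 before rhs at j=4)
  i=4: ✓ (rhs at j=4)
Positions where it holds: {0, 4} → 2.

2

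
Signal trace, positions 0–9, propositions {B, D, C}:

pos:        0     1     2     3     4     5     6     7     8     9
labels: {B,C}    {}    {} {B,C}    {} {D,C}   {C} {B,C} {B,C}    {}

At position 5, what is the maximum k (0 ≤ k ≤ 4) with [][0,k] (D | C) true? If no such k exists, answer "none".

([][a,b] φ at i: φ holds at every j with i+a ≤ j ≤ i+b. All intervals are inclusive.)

3

(D | C) must hold from j=5 onward; find where it first fails.
  j=5: holds
  j=6: holds
  j=7: holds
  j=8: holds
  j=9: fails
Holds on [5,8], so largest k = 3.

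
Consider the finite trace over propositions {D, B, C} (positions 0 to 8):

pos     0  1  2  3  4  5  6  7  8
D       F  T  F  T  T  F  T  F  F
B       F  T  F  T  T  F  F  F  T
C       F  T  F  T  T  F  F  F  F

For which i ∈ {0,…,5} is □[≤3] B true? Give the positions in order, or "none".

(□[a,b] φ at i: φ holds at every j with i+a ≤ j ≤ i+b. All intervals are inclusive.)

Evaluate at each i in [0,5]:
  i=0: ✗ (fails at j=0)
  i=1: ✗ (fails at j=2)
  i=2: ✗ (fails at j=2)
  i=3: ✗ (fails at j=5)
  i=4: ✗ (fails at j=5)
  i=5: ✗ (fails at j=5)

none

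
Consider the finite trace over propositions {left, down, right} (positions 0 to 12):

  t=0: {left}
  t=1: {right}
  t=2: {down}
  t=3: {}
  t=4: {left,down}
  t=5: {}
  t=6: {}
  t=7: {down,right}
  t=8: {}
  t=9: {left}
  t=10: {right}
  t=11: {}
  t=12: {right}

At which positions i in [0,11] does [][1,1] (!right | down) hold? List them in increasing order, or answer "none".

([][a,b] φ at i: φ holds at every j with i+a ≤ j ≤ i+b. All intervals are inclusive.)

Evaluate at each i in [0,11]:
  i=0: ✗ (fails at j=1)
  i=1: ✓ (all of [2,2])
  i=2: ✓ (all of [3,3])
  i=3: ✓ (all of [4,4])
  i=4: ✓ (all of [5,5])
  i=5: ✓ (all of [6,6])
  i=6: ✓ (all of [7,7])
  i=7: ✓ (all of [8,8])
  i=8: ✓ (all of [9,9])
  i=9: ✗ (fails at j=10)
  i=10: ✓ (all of [11,11])
  i=11: ✗ (fails at j=12)

1, 2, 3, 4, 5, 6, 7, 8, 10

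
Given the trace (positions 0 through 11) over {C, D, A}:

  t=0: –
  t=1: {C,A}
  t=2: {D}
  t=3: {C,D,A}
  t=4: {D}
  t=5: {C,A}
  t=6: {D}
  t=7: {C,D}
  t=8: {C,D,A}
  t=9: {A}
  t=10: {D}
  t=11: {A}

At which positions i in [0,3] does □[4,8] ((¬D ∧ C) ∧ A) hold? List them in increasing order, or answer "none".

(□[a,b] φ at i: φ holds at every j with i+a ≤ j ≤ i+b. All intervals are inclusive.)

Evaluate at each i in [0,3]:
  i=0: ✗ (fails at j=4)
  i=1: ✗ (fails at j=6)
  i=2: ✗ (fails at j=6)
  i=3: ✗ (fails at j=7)

none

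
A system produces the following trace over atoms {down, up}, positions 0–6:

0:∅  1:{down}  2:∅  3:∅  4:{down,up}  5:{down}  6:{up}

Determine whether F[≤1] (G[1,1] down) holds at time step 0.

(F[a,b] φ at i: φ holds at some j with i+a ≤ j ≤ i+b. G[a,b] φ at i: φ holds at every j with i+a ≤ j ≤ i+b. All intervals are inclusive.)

True

Check G[1,1] down at each j in [0,1]:
  j=0: holds on [1,1]
  j=1: fails at 2
Found at j=0 → formula holds.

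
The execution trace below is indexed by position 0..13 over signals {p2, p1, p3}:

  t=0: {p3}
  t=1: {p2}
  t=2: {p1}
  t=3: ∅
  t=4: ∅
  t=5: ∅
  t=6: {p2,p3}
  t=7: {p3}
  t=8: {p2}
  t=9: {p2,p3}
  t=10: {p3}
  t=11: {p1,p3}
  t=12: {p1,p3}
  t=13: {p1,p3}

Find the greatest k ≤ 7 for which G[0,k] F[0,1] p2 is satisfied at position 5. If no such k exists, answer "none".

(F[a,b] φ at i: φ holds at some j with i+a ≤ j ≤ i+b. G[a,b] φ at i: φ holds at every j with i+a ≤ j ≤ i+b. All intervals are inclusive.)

F[0,1] p2 must hold from j=5 onward; find where it first fails.
  j=5: holds
  j=6: holds
  j=7: holds
  j=8: holds
  j=9: holds
  j=10: fails
Holds on [5,9], so largest k = 4.

4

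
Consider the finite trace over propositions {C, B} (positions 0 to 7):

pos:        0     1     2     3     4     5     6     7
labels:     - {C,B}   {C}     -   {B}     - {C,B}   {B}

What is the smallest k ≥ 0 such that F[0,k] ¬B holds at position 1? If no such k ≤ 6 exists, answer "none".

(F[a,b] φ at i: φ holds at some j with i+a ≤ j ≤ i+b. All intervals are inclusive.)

Scan j = 1,2,… for ¬B:
  j=1: fails
  j=2: holds
First hit at j=2, so smallest k = 2-1 = 1.

1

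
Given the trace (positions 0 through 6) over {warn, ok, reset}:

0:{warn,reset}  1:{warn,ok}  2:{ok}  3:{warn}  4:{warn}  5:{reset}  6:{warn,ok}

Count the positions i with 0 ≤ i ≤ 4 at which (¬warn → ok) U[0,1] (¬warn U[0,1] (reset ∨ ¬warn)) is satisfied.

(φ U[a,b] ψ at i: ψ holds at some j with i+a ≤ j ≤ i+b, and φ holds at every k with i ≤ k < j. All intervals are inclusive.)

Evaluate at each i in [0,4]:
  i=0: ✓ (rhs at j=0)
  i=1: ✓ (rhs at j=2; lhs holds on [1,1])
  i=2: ✓ (rhs at j=2)
  i=3: ✗ (no rhs in [3,4])
  i=4: ✓ (rhs at j=5; lhs holds on [4,4])
Positions where it holds: {0, 1, 2, 4} → 4.

4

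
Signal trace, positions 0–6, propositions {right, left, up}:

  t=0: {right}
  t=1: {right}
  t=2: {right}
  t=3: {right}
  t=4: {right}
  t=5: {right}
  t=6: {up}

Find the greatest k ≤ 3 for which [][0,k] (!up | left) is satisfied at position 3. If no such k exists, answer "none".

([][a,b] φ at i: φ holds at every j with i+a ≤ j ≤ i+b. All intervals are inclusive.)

2

(!up | left) must hold from j=3 onward; find where it first fails.
  j=3: holds
  j=4: holds
  j=5: holds
  j=6: fails
Holds on [3,5], so largest k = 2.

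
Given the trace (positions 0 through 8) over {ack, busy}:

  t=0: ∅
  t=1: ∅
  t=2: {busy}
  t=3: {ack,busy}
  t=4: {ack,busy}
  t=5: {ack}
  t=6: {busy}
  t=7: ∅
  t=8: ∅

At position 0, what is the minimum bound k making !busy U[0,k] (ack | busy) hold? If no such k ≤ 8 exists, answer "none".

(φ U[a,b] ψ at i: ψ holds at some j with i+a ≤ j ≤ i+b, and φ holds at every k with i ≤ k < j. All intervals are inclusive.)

Need earliest j ≥ 0 with (ack | busy), and !busy at every k in [0,j-1].
  j=0: rhs fails.
  j=1: rhs fails.
  j=2: rhs holds; lhs holds on [0,1]. k = 2.

2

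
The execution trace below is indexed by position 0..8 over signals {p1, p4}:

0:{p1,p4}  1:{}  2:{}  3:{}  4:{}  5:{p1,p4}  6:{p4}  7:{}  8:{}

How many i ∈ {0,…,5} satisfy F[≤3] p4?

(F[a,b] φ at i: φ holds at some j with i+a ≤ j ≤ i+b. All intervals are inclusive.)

Evaluate at each i in [0,5]:
  i=0: ✓ (witness j=0)
  i=1: ✗ (none in [1,4])
  i=2: ✓ (witness j=5)
  i=3: ✓ (witness j=5)
  i=4: ✓ (witness j=5)
  i=5: ✓ (witness j=5)
Positions where it holds: {0, 2, 3, 4, 5} → 5.

5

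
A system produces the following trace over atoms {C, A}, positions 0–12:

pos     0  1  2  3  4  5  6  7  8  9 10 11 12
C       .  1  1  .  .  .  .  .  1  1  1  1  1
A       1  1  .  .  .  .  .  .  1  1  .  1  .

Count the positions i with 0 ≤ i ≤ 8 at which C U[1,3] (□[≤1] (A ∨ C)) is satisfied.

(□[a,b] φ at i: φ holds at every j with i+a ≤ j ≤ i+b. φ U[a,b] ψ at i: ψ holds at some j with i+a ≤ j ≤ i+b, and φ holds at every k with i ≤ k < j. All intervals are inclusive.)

1

Evaluate at each i in [0,8]:
  i=0: ✗ (lhs fails at k=0 before rhs at j=1)
  i=1: ✗ (no rhs in [2,4])
  i=2: ✗ (no rhs in [3,5])
  i=3: ✗ (no rhs in [4,6])
  i=4: ✗ (no rhs in [5,7])
  i=5: ✗ (lhs fails at k=5 before rhs at j=8)
  i=6: ✗ (lhs fails at k=6 before rhs at j=8)
  i=7: ✗ (lhs fails at k=7 before rhs at j=8)
  i=8: ✓ (rhs at j=9; lhs holds on [8,8])
Positions where it holds: {8} → 1.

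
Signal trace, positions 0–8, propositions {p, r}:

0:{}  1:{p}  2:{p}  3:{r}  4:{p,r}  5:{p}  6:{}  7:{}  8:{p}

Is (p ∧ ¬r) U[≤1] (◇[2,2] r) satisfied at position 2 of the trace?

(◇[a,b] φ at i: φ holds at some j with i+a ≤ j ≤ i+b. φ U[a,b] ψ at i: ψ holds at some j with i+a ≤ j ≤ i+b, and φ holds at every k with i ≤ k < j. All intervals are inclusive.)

True

Need some j in [2,3] with ◇[2,2] r, and (p ∧ ¬r) at every k in [2,j-1].
  j=2: ◇[2,2] r holds; no prefix to check → satisfied.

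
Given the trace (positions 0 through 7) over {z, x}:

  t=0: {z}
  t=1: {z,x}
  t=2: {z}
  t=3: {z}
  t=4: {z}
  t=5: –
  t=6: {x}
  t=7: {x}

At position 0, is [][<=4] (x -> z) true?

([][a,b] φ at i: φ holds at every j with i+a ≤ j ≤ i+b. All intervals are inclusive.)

Check (x -> z) at every j in [0,4]:
  j=0: antecedent false → ✓
  j=1: antecedent true; consequent true → ✓
  j=2: antecedent false → ✓
  j=3: antecedent false → ✓
  j=4: antecedent false → ✓
All positions satisfy it → formula holds.

Yes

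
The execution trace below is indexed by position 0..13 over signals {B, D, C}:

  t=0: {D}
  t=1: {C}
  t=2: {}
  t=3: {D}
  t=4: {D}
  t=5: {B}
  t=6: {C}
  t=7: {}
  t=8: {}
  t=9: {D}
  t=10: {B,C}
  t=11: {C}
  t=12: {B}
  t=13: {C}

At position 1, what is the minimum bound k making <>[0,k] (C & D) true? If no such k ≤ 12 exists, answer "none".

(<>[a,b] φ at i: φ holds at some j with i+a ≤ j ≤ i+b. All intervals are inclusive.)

Scan j = 1,2,… for (C & D):
  j=1: fails
  j=2: fails
  j=3: fails
  j=4: fails
  j=5: fails
  j=6: fails
  j=7: fails
  j=8: fails
  j=9: fails
  j=10: fails
  j=11: fails
  j=12: fails
  j=13: fails
No j in [1,13] satisfies it → none.

none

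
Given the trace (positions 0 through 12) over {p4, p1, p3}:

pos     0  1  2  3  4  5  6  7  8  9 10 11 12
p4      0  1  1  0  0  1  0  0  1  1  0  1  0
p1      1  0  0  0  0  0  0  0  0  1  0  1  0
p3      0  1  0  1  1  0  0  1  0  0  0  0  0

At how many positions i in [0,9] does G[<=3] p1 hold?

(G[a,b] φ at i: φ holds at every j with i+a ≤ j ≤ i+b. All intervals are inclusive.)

0

Evaluate at each i in [0,9]:
  i=0: ✗ (fails at j=1)
  i=1: ✗ (fails at j=1)
  i=2: ✗ (fails at j=2)
  i=3: ✗ (fails at j=3)
  i=4: ✗ (fails at j=4)
  i=5: ✗ (fails at j=5)
  i=6: ✗ (fails at j=6)
  i=7: ✗ (fails at j=7)
  i=8: ✗ (fails at j=8)
  i=9: ✗ (fails at j=10)
Positions where it holds: {} → 0.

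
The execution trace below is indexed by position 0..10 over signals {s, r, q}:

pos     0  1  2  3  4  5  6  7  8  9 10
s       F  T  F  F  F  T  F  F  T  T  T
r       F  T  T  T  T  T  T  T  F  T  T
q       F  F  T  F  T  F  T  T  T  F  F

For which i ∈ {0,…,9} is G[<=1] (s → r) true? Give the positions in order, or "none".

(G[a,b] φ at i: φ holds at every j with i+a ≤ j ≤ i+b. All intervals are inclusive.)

0, 1, 2, 3, 4, 5, 6, 9

Evaluate at each i in [0,9]:
  i=0: ✓ (all of [0,1])
  i=1: ✓ (all of [1,2])
  i=2: ✓ (all of [2,3])
  i=3: ✓ (all of [3,4])
  i=4: ✓ (all of [4,5])
  i=5: ✓ (all of [5,6])
  i=6: ✓ (all of [6,7])
  i=7: ✗ (fails at j=8)
  i=8: ✗ (fails at j=8)
  i=9: ✓ (all of [9,10])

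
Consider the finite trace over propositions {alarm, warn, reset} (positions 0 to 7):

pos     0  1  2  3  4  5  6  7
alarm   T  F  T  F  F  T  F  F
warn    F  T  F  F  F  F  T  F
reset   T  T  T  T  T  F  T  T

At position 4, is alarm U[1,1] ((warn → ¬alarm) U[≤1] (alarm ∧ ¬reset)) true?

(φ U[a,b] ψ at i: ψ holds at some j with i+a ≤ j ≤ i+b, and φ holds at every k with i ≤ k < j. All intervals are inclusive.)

False

Need some j in [5,5] with ((warn → ¬alarm) U[≤1] (alarm ∧ ¬reset)), and alarm at every k in [4,j-1].
  j=5: ((warn → ¬alarm) U[≤1] (alarm ∧ ¬reset)) holds, but alarm fails at k=4 → not this j.
No j in the window works → until fails.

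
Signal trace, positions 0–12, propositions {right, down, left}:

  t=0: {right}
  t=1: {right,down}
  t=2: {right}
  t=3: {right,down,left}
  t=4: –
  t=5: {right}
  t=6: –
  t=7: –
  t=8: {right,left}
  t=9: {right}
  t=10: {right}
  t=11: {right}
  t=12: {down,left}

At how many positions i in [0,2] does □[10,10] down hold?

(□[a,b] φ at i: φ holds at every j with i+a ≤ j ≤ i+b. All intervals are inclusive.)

Evaluate at each i in [0,2]:
  i=0: ✗ (fails at j=10)
  i=1: ✗ (fails at j=11)
  i=2: ✓ (all of [12,12])
Positions where it holds: {2} → 1.

1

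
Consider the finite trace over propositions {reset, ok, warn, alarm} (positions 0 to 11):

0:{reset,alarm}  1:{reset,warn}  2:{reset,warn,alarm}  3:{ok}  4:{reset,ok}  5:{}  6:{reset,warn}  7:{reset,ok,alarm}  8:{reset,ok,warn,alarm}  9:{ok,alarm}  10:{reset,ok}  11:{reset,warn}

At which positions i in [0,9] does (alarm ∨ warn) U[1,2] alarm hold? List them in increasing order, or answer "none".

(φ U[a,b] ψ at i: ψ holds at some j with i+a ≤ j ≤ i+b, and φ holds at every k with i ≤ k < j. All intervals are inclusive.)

0, 1, 6, 7, 8

Evaluate at each i in [0,9]:
  i=0: ✓ (rhs at j=2; lhs holds on [0,1])
  i=1: ✓ (rhs at j=2; lhs holds on [1,1])
  i=2: ✗ (no rhs in [3,4])
  i=3: ✗ (no rhs in [4,5])
  i=4: ✗ (no rhs in [5,6])
  i=5: ✗ (lhs fails at k=5 before rhs at j=7)
  i=6: ✓ (rhs at j=7; lhs holds on [6,6])
  i=7: ✓ (rhs at j=8; lhs holds on [7,7])
  i=8: ✓ (rhs at j=9; lhs holds on [8,8])
  i=9: ✗ (no rhs in [10,11])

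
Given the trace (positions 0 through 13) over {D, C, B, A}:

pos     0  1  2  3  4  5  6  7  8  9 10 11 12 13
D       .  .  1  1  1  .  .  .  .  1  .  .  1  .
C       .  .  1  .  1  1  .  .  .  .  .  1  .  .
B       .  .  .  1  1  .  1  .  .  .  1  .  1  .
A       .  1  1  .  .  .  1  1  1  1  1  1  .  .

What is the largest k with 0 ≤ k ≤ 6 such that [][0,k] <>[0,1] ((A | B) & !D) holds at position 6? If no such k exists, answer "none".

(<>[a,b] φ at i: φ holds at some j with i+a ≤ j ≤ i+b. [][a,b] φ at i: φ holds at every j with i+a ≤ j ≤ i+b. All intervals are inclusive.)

5

<>[0,1] ((A | B) & !D) must hold from j=6 onward; find where it first fails.
  j=6: holds
  j=7: holds
  j=8: holds
  j=9: holds
  j=10: holds
  j=11: holds
  j=12: fails
Holds on [6,11], so largest k = 5.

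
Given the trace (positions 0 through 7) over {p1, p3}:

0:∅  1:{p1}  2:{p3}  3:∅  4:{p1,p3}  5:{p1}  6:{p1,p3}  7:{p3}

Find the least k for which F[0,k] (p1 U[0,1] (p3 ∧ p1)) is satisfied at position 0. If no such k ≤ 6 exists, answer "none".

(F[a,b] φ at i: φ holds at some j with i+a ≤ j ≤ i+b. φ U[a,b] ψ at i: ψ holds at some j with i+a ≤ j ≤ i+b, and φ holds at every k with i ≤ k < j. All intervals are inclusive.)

Scan j = 0,1,… for (p1 U[0,1] (p3 ∧ p1)):
  j=0: fails
  j=1: fails
  j=2: fails
  j=3: fails
  j=4: holds
First hit at j=4, so smallest k = 4-0 = 4.

4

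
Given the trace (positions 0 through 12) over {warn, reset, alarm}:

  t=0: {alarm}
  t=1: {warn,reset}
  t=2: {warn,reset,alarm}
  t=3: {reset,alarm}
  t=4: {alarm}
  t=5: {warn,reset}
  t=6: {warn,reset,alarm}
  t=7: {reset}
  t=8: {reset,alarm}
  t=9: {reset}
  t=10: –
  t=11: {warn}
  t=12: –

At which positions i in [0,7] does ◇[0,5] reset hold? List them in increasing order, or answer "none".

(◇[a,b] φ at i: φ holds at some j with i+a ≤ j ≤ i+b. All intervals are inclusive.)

Evaluate at each i in [0,7]:
  i=0: ✓ (witness j=1)
  i=1: ✓ (witness j=1)
  i=2: ✓ (witness j=2)
  i=3: ✓ (witness j=3)
  i=4: ✓ (witness j=5)
  i=5: ✓ (witness j=5)
  i=6: ✓ (witness j=6)
  i=7: ✓ (witness j=7)

0, 1, 2, 3, 4, 5, 6, 7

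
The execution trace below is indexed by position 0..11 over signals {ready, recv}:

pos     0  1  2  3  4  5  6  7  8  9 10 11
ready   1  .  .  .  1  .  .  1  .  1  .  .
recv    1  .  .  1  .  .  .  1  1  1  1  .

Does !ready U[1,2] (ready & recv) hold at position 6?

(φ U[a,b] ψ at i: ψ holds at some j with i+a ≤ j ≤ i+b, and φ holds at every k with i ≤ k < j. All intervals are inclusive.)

Need some j in [7,8] with (ready & recv), and !ready at every k in [6,j-1].
  j=7: (ready & recv) holds; !ready holds at every k in [6,6] → satisfied.

Yes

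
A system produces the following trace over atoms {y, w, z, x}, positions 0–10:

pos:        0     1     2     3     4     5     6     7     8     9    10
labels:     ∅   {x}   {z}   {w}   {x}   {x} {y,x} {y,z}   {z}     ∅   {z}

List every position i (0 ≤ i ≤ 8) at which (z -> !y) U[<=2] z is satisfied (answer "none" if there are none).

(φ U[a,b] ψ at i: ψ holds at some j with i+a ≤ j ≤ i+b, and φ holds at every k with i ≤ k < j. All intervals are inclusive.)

0, 1, 2, 5, 6, 7, 8

Evaluate at each i in [0,8]:
  i=0: ✓ (rhs at j=2; lhs holds on [0,1])
  i=1: ✓ (rhs at j=2; lhs holds on [1,1])
  i=2: ✓ (rhs at j=2)
  i=3: ✗ (no rhs in [3,5])
  i=4: ✗ (no rhs in [4,6])
  i=5: ✓ (rhs at j=7; lhs holds on [5,6])
  i=6: ✓ (rhs at j=7; lhs holds on [6,6])
  i=7: ✓ (rhs at j=7)
  i=8: ✓ (rhs at j=8)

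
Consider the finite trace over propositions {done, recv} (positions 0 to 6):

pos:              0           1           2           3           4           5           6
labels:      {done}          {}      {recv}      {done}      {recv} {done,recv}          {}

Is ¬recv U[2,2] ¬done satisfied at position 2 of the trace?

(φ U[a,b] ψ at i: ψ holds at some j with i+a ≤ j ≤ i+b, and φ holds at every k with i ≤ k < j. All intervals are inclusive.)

Need some j in [4,4] with ¬done, and ¬recv at every k in [2,j-1].
  j=4: ¬done holds, but ¬recv fails at k=2 → not this j.
No j in the window works → until fails.

False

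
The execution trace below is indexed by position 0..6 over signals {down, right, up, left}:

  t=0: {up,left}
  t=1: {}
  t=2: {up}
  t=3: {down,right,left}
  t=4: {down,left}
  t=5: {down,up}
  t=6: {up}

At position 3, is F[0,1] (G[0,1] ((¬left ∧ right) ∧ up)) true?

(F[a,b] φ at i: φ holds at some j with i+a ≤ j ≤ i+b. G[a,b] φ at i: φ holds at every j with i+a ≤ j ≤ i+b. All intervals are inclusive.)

Check G[0,1] ((¬left ∧ right) ∧ up) at each j in [3,4]:
  j=3: fails at 3
  j=4: fails at 4
No position in the window satisfies it → formula fails.

No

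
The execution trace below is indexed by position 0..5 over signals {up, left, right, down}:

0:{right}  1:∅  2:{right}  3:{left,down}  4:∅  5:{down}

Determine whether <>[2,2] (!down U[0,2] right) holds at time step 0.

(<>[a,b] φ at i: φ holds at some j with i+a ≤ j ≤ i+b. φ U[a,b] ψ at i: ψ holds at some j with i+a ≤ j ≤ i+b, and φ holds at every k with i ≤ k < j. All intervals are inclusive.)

Yes

Check (!down U[0,2] right) at each j in [2,2]:
  j=2: holds
Found at j=2 → formula holds.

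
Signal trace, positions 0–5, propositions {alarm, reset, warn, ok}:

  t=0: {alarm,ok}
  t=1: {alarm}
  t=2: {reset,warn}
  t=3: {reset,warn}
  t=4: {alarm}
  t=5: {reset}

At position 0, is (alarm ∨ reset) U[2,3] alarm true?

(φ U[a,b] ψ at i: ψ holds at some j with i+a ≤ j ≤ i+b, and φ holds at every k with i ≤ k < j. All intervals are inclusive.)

False

Need some j in [2,3] with alarm, and (alarm ∨ reset) at every k in [0,j-1].
  j=2: alarm false.
  j=3: alarm false.
No j in the window works → until fails.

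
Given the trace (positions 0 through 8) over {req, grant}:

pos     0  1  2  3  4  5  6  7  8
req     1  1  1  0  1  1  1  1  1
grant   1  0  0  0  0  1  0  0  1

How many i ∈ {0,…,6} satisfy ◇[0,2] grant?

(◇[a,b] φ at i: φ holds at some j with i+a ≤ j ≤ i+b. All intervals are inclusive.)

5

Evaluate at each i in [0,6]:
  i=0: ✓ (witness j=0)
  i=1: ✗ (none in [1,3])
  i=2: ✗ (none in [2,4])
  i=3: ✓ (witness j=5)
  i=4: ✓ (witness j=5)
  i=5: ✓ (witness j=5)
  i=6: ✓ (witness j=8)
Positions where it holds: {0, 3, 4, 5, 6} → 5.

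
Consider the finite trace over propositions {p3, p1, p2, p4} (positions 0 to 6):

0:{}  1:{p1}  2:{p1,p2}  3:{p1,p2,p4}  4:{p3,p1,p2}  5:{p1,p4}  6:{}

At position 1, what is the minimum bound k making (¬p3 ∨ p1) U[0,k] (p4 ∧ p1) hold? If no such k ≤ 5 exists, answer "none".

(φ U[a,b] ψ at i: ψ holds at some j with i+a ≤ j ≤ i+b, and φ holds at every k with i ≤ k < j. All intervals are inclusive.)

Need earliest j ≥ 1 with (p4 ∧ p1), and (¬p3 ∨ p1) at every k in [1,j-1].
  j=1: rhs fails.
  j=2: rhs fails.
  j=3: rhs holds; lhs holds on [1,2]. k = 2.

2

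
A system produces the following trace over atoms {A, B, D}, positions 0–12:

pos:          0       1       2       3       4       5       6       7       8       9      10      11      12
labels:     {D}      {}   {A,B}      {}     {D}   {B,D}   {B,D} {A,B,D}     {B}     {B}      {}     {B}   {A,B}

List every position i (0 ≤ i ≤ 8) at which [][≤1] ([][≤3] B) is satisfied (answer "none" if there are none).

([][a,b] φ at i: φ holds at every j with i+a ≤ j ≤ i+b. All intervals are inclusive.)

Evaluate at each i in [0,8]:
  i=0: ✗ (fails at j=0)
  i=1: ✗ (fails at j=1)
  i=2: ✗ (fails at j=2)
  i=3: ✗ (fails at j=3)
  i=4: ✗ (fails at j=4)
  i=5: ✓ (all of [5,6])
  i=6: ✗ (fails at j=7)
  i=7: ✗ (fails at j=7)
  i=8: ✗ (fails at j=8)

5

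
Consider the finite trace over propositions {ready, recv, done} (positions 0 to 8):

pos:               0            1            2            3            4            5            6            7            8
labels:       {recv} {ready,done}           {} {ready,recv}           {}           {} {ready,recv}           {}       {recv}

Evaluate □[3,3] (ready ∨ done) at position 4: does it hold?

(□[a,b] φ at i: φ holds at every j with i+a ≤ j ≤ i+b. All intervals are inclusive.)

Check (ready ∨ done) at every j in [7,7]:
  j=7: false
Fails at j=7 → formula fails.

False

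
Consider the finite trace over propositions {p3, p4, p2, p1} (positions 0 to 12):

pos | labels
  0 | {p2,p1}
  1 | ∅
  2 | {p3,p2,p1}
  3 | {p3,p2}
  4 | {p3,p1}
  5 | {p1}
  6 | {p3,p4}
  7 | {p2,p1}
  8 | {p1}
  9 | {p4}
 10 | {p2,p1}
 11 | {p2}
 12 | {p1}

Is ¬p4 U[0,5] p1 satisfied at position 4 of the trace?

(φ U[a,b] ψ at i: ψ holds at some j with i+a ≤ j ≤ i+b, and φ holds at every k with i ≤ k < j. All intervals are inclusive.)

Yes

Need some j in [4,9] with p1, and ¬p4 at every k in [4,j-1].
  j=4: p1 holds; no prefix to check → satisfied.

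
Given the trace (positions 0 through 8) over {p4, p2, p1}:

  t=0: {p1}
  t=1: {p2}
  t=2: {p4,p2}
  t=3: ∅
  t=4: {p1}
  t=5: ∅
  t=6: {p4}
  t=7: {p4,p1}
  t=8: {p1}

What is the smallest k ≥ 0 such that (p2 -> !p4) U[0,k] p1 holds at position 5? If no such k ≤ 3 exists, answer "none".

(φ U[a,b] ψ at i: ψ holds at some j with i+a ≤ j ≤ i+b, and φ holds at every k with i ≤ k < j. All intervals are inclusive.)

2

Need earliest j ≥ 5 with p1, and (p2 -> !p4) at every k in [5,j-1].
  j=5: rhs fails.
  j=6: rhs fails.
  j=7: rhs holds; lhs holds on [5,6]. k = 2.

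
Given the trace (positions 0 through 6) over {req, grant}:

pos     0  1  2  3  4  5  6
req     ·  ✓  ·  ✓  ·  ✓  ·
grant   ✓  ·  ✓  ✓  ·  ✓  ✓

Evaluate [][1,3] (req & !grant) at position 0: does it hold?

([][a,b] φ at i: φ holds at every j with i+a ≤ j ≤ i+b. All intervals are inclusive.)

No

Check (req & !grant) at every j in [1,3]:
  j=1: true
  j=2: false
  j=3: false
Fails at j=2 → formula fails.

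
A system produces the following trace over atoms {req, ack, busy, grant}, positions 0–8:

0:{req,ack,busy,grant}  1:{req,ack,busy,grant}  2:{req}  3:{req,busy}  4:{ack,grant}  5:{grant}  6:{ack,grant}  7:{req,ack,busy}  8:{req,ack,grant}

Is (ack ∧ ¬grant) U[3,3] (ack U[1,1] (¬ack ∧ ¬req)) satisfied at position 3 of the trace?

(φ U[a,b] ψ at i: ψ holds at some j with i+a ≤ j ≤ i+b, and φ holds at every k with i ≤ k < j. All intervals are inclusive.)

Need some j in [6,6] with (ack U[1,1] (¬ack ∧ ¬req)), and (ack ∧ ¬grant) at every k in [3,j-1].
  j=6: (ack U[1,1] (¬ack ∧ ¬req)) — fails.
No j in the window works → until fails.

Does not hold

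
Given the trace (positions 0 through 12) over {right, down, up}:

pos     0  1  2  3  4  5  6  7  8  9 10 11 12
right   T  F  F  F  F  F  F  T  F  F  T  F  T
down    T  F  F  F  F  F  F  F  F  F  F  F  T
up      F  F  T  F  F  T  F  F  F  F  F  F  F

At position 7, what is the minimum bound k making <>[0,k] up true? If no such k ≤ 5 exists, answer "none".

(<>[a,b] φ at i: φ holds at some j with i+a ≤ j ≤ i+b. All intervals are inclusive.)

Scan j = 7,8,… for up:
  j=7: fails
  j=8: fails
  j=9: fails
  j=10: fails
  j=11: fails
  j=12: fails
No j in [7,12] satisfies it → none.

none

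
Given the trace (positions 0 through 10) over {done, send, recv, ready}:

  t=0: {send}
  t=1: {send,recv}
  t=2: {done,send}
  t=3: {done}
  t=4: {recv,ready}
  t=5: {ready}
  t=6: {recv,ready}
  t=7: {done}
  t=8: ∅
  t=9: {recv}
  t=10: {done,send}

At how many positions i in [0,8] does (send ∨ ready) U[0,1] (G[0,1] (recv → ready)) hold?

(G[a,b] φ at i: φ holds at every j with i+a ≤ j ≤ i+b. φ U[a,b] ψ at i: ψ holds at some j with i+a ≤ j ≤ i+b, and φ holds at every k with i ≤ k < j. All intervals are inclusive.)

7

Evaluate at each i in [0,8]:
  i=0: ✗ (no rhs in [0,1])
  i=1: ✓ (rhs at j=2; lhs holds on [1,1])
  i=2: ✓ (rhs at j=2)
  i=3: ✓ (rhs at j=3)
  i=4: ✓ (rhs at j=4)
  i=5: ✓ (rhs at j=5)
  i=6: ✓ (rhs at j=6)
  i=7: ✓ (rhs at j=7)
  i=8: ✗ (no rhs in [8,9])
Positions where it holds: {1, 2, 3, 4, 5, 6, 7} → 7.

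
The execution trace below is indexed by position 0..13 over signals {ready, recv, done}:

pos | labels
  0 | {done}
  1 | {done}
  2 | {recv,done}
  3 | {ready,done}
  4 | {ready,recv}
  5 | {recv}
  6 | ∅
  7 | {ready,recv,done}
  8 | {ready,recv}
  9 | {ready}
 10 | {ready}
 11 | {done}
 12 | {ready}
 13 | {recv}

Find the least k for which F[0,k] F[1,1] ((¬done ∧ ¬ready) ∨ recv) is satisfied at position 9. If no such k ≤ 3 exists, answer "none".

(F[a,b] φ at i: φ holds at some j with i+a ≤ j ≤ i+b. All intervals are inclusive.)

3

Scan j = 9,10,… for F[1,1] ((¬done ∧ ¬ready) ∨ recv):
  j=9: fails
  j=10: fails
  j=11: fails
  j=12: holds
First hit at j=12, so smallest k = 12-9 = 3.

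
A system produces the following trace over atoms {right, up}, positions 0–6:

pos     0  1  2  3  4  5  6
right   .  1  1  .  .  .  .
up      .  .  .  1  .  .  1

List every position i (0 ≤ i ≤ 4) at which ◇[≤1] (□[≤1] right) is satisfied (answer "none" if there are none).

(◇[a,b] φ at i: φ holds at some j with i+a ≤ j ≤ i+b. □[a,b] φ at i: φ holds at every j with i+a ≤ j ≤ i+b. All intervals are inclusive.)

Evaluate at each i in [0,4]:
  i=0: ✓ (witness j=1)
  i=1: ✓ (witness j=1)
  i=2: ✗ (none in [2,3])
  i=3: ✗ (none in [3,4])
  i=4: ✗ (none in [4,5])

0, 1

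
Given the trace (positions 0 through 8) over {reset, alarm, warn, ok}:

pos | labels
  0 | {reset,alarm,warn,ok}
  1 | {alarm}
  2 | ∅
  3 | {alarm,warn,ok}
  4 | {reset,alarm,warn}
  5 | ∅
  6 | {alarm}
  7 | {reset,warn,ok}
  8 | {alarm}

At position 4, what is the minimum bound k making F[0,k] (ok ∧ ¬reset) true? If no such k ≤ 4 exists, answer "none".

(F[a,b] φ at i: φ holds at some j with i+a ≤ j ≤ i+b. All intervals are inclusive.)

Scan j = 4,5,… for (ok ∧ ¬reset):
  j=4: fails
  j=5: fails
  j=6: fails
  j=7: fails
  j=8: fails
No j in [4,8] satisfies it → none.

none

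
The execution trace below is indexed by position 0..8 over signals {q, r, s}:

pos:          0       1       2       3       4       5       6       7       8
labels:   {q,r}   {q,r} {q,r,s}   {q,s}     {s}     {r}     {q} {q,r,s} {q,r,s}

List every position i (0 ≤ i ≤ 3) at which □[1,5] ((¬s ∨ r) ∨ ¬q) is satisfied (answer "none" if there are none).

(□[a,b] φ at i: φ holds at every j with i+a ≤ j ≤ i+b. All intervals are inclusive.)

Evaluate at each i in [0,3]:
  i=0: ✗ (fails at j=3)
  i=1: ✗ (fails at j=3)
  i=2: ✗ (fails at j=3)
  i=3: ✓ (all of [4,8])

3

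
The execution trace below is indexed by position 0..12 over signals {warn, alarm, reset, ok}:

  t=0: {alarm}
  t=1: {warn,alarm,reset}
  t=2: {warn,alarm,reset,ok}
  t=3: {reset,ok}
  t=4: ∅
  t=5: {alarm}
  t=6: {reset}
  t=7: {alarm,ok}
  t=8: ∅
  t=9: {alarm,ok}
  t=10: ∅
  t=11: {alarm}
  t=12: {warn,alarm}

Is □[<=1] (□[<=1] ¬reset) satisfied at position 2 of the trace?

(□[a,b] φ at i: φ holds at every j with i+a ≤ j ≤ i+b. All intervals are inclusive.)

False

Check □[<=1] ¬reset at every j in [2,3]:
  j=2: fails at 2
  j=3: fails at 3
Fails at j=2 → formula fails.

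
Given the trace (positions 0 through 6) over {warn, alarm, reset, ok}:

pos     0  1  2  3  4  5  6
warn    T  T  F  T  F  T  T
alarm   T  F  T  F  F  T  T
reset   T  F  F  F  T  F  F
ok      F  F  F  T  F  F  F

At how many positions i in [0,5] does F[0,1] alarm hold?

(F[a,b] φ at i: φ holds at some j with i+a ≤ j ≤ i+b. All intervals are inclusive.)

5

Evaluate at each i in [0,5]:
  i=0: ✓ (witness j=0)
  i=1: ✓ (witness j=2)
  i=2: ✓ (witness j=2)
  i=3: ✗ (none in [3,4])
  i=4: ✓ (witness j=5)
  i=5: ✓ (witness j=5)
Positions where it holds: {0, 1, 2, 4, 5} → 5.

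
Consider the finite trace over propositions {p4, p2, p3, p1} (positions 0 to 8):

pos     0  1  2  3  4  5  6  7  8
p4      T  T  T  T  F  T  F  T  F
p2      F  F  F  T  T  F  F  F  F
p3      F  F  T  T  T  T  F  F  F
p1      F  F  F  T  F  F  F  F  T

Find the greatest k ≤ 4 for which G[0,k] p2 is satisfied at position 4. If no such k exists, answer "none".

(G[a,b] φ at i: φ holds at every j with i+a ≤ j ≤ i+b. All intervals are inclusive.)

0

p2 must hold from j=4 onward; find where it first fails.
  j=4: holds
  j=5: fails
Holds on [4,4], so largest k = 0.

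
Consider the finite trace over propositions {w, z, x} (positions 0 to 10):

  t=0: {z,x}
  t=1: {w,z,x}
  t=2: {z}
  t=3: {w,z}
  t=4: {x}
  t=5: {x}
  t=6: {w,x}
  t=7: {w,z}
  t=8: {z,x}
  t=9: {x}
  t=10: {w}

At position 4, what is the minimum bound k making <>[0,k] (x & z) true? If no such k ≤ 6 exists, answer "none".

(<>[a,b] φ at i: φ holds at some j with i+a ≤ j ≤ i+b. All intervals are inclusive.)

Scan j = 4,5,… for (x & z):
  j=4: fails
  j=5: fails
  j=6: fails
  j=7: fails
  j=8: holds
First hit at j=8, so smallest k = 8-4 = 4.

4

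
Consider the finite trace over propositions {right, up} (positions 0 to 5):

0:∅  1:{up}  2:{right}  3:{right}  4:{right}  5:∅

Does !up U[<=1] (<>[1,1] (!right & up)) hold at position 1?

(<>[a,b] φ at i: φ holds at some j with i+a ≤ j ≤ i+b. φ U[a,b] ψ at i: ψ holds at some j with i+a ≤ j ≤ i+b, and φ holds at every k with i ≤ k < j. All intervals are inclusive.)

Need some j in [1,2] with <>[1,1] (!right & up), and !up at every k in [1,j-1].
  j=1: <>[1,1] (!right & up) — fails (none in [2,2]).
  j=2: <>[1,1] (!right & up) — fails (none in [3,3]).
No j in the window works → until fails.

No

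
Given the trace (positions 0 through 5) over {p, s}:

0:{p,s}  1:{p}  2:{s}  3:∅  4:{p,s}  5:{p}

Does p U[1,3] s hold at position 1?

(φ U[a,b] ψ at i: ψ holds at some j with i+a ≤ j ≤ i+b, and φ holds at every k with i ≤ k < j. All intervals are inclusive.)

Need some j in [2,4] with s, and p at every k in [1,j-1].
  j=2: s holds; p holds at every k in [1,1] → satisfied.

Yes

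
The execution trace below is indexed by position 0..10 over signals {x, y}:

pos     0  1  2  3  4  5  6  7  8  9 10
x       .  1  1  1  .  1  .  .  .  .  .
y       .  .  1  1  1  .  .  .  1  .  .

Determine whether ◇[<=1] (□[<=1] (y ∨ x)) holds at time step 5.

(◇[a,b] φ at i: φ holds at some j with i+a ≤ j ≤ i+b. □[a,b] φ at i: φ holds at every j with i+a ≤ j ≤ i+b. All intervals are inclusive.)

Check □[<=1] (y ∨ x) at each j in [5,6]:
  j=5: fails at 6
  j=6: fails at 6
No position in the window satisfies it → formula fails.

False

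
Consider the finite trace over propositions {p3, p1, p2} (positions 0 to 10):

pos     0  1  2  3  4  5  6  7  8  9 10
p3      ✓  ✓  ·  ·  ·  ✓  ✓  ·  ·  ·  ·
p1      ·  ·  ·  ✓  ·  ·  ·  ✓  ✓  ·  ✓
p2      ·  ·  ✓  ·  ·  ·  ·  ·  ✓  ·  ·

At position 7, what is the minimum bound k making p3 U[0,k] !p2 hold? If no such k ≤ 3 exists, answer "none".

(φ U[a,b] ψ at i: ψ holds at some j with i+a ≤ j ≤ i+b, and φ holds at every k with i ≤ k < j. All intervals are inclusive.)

0

Need earliest j ≥ 7 with !p2, and p3 at every k in [7,j-1].
  j=7: rhs holds (empty prefix). k = 0.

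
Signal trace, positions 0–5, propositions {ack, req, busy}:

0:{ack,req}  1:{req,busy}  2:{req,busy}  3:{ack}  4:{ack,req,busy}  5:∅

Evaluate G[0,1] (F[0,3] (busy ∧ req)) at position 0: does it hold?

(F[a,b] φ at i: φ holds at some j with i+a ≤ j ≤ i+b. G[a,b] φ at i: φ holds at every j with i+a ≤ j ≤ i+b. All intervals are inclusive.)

True

Check F[0,3] (busy ∧ req) at every j in [0,1]:
  j=0: holds (witness at 1)
  j=1: holds (witness at 1)
All positions satisfy it → formula holds.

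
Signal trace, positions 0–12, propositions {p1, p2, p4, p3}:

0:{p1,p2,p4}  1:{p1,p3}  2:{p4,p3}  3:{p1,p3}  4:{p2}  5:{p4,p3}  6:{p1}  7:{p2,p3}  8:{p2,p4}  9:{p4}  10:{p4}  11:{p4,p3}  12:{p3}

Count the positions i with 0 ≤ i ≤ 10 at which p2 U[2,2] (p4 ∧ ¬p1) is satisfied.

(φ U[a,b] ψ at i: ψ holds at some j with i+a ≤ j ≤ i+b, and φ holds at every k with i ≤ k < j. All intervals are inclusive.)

Evaluate at each i in [0,10]:
  i=0: ✗ (lhs fails at k=1 before rhs at j=2)
  i=1: ✗ (no rhs in [3,3])
  i=2: ✗ (no rhs in [4,4])
  i=3: ✗ (lhs fails at k=3 before rhs at j=5)
  i=4: ✗ (no rhs in [6,6])
  i=5: ✗ (no rhs in [7,7])
  i=6: ✗ (lhs fails at k=6 before rhs at j=8)
  i=7: ✓ (rhs at j=9; lhs holds on [7,8])
  i=8: ✗ (lhs fails at k=9 before rhs at j=10)
  i=9: ✗ (lhs fails at k=9 before rhs at j=11)
  i=10: ✗ (no rhs in [12,12])
Positions where it holds: {7} → 1.

1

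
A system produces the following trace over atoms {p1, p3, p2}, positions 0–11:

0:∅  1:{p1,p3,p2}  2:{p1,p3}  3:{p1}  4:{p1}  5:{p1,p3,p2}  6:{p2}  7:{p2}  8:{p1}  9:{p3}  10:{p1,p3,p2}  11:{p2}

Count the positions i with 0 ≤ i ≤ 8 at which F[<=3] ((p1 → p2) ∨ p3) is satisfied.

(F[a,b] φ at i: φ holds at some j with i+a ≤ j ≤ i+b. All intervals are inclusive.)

9

Evaluate at each i in [0,8]:
  i=0: ✓ (witness j=0)
  i=1: ✓ (witness j=1)
  i=2: ✓ (witness j=2)
  i=3: ✓ (witness j=5)
  i=4: ✓ (witness j=5)
  i=5: ✓ (witness j=5)
  i=6: ✓ (witness j=6)
  i=7: ✓ (witness j=7)
  i=8: ✓ (witness j=9)
Positions where it holds: {0, 1, 2, 3, 4, 5, 6, 7, 8} → 9.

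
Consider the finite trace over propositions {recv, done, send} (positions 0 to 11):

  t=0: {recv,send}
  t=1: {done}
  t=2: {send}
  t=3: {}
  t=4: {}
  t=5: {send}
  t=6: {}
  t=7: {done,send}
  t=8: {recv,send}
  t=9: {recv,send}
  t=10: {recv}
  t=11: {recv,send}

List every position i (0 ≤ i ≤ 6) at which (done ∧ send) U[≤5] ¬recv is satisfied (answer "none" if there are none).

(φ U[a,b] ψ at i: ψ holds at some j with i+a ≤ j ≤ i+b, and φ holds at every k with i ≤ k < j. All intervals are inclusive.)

Evaluate at each i in [0,6]:
  i=0: ✗ (lhs fails at k=0 before rhs at j=1)
  i=1: ✓ (rhs at j=1)
  i=2: ✓ (rhs at j=2)
  i=3: ✓ (rhs at j=3)
  i=4: ✓ (rhs at j=4)
  i=5: ✓ (rhs at j=5)
  i=6: ✓ (rhs at j=6)

1, 2, 3, 4, 5, 6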